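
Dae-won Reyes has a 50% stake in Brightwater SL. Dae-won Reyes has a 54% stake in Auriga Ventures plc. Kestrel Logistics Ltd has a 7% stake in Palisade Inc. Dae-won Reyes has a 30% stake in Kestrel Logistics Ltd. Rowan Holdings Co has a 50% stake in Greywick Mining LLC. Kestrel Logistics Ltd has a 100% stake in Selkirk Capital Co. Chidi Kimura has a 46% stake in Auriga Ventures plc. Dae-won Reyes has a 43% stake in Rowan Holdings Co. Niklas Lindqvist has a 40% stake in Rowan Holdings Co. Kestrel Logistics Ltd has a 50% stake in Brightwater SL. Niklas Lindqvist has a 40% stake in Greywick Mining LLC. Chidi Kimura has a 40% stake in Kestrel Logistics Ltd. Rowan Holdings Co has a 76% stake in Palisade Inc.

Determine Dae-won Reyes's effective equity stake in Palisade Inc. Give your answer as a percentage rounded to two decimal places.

Dae-won reaches Palisade along 2 paths.
Via Kestrel: 30% × 7% = 2.1%.
Via Rowan: 43% × 76% = 32.68%.
Total: 2.1% + 32.68% = 34.78%.

34.78%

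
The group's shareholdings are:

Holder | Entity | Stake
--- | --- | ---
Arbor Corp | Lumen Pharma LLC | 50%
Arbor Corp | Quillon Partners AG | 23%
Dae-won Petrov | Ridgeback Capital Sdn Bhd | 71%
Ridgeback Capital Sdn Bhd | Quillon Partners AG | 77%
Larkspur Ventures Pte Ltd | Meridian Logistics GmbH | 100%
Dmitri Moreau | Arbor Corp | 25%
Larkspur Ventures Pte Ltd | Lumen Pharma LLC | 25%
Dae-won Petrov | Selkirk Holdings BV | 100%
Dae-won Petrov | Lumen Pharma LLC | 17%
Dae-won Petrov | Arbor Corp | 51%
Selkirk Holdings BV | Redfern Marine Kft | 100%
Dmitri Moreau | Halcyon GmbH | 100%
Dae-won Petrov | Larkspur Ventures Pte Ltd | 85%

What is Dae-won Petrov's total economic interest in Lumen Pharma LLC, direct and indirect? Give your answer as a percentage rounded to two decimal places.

Dae-won reaches Lumen along 3 paths.
Via Larkspur: 85% × 25% = 21.25%.
Direct stake: 17% = 17%.
Via Arbor: 51% × 50% = 25.5%.
Total: 21.25% + 17% + 25.5% = 63.75%.

63.75%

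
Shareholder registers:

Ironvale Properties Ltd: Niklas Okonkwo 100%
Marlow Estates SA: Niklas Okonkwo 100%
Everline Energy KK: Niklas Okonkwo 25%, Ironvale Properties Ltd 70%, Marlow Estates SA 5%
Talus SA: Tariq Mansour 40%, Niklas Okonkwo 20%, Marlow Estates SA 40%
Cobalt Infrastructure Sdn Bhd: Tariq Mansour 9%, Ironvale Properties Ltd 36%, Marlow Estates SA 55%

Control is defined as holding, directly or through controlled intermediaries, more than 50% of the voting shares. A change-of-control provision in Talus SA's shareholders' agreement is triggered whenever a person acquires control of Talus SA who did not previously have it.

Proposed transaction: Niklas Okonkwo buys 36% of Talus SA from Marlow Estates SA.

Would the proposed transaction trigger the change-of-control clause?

No

The purchase adds only to Niklas's holdings (Marlow's stake shrinks), so Niklas is the only person who could newly come to control Talus.
Niklas holds 100% of Marlow, so Niklas controls Marlow.
Niklas and Marlow together hold 20% + 40% = 60% of Talus, so Niklas controls Talus.
So Niklas already controls Talus before the transaction.
After the purchase, Niklas's direct stake in Talus rises to 20% + 36% = 56%, and Marlow's stake falls to 4%.
Niklas controlled Talus already, so this is not a new person acquiring control; every other person's position is unchanged or reduced.
No new person acquires control, so the clause is not triggered.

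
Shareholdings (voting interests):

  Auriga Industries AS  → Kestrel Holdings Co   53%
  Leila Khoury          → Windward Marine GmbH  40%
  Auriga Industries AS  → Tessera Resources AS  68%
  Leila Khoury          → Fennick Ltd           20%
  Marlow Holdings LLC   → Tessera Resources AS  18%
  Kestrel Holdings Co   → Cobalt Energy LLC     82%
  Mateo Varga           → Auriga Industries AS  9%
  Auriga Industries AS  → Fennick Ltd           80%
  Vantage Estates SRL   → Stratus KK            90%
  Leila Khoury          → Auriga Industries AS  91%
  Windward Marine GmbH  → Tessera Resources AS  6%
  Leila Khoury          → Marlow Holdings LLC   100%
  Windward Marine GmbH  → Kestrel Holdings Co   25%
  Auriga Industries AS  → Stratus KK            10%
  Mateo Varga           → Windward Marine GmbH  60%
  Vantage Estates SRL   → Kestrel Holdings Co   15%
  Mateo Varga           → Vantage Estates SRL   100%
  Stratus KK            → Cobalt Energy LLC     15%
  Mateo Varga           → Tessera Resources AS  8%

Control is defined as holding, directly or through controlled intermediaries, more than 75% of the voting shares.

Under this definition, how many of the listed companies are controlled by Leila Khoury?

Leila holds 100% of Marlow, so Leila controls Marlow.
Leila holds 91% of Auriga, so Leila controls Auriga.
Auriga and Marlow together hold 68% + 18% = 86% of Tessera, so Leila controls Tessera.
Auriga and Leila together hold 80% + 20% = 100% of Fennick, so Leila controls Fennick.
No other company's threshold is met.
Leila controls 4 companies.

4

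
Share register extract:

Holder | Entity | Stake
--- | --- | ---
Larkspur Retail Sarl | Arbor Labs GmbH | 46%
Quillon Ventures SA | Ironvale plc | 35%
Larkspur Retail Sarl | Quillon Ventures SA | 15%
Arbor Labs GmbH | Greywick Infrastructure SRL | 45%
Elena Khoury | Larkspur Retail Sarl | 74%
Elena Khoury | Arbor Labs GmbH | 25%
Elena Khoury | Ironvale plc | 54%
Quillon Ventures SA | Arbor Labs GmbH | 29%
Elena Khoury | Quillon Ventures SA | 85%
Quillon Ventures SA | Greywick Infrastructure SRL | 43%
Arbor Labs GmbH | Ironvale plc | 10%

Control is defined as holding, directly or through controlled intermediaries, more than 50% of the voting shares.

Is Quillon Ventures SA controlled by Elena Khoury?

Elena holds 74% of Larkspur, so Elena controls Larkspur.
Elena and Larkspur together hold 85% + 15% = 100% of Quillon, so Elena controls Quillon.

Yes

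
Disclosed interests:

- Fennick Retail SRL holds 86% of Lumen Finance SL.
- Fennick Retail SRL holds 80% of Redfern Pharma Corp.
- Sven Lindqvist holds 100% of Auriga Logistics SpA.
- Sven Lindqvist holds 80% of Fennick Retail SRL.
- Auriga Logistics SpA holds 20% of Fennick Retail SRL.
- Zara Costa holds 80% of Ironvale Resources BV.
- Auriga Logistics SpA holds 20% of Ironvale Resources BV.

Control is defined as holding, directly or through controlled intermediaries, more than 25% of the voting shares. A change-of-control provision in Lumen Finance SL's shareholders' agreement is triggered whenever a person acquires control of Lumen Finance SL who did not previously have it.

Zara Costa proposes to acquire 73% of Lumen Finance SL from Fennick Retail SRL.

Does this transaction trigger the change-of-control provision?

The purchase adds only to Zara's holdings (Fennick's stake shrinks), so Zara is the only person who could newly come to control Lumen.
Zara holds 80% of Ironvale, so Zara controls Ironvale.
Neither Zara nor any entity Zara controls holds any voting interest in Lumen.
So before the transaction, Zara does not control Lumen.
After the purchase, Zara holds 73% of Lumen directly, and Fennick's stake falls to 13%.
Zara holds 73% of Lumen, so Zara controls Lumen.
Zara did not control Lumen before and does after, so the clause is triggered.

Yes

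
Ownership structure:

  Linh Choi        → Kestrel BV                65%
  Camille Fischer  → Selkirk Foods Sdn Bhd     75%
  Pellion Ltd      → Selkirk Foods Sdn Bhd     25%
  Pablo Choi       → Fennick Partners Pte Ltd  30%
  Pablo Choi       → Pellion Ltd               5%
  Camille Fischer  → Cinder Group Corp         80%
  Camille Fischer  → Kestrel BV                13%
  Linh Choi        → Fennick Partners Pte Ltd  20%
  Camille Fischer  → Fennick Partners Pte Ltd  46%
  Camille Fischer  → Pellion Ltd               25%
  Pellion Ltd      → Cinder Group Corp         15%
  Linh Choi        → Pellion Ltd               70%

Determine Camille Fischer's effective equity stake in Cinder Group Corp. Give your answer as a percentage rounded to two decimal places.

83.75%

Camille reaches Cinder along 2 paths.
Direct stake: 80% = 80%.
Via Pellion: 25% × 15% = 3.75%.
Total: 80% + 3.75% = 83.75%.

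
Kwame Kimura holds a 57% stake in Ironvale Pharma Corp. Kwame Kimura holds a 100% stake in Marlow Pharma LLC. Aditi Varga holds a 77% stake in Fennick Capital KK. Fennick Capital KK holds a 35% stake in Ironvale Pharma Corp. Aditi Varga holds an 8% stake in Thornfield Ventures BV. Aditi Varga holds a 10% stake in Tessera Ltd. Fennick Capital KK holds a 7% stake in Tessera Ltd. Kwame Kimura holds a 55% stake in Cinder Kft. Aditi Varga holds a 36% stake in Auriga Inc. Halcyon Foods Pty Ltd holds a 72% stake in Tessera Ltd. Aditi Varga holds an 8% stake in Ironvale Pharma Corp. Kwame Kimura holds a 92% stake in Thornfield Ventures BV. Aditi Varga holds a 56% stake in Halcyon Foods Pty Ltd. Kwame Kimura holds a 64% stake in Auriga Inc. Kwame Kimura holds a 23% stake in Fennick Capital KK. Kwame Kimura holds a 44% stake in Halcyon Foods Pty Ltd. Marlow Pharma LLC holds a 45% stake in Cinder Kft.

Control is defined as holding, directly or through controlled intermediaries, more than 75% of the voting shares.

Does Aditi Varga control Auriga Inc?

No

Aditi holds 77% of Fennick, so Aditi controls Fennick.
In Auriga, Aditi's side holds only 36%, not > 75%.
So Aditi does not control Auriga.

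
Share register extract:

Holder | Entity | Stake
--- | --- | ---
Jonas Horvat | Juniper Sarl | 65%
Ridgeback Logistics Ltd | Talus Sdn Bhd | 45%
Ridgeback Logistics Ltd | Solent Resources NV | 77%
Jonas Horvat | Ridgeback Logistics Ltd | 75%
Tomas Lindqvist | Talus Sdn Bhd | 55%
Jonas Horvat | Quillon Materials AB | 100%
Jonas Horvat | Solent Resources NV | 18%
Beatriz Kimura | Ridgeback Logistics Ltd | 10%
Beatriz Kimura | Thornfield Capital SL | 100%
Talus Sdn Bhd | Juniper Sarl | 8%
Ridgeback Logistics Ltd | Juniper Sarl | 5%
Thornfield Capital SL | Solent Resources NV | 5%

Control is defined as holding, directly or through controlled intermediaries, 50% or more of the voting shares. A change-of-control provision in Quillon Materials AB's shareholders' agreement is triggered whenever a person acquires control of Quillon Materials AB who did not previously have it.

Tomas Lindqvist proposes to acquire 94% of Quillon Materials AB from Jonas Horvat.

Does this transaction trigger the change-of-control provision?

Yes

The purchase adds only to Tomas's holdings (Jonas's stake shrinks), so Tomas is the only person who could newly come to control Quillon.
Tomas holds 55% of Talus, so Tomas controls Talus.
Neither Tomas nor any entity Tomas controls holds any voting interest in Quillon.
So before the transaction, Tomas does not control Quillon.
After the purchase, Tomas holds 94% of Quillon directly, and Jonas's stake falls to 6%.
Tomas holds 94% of Quillon, so Tomas controls Quillon.
Tomas did not control Quillon before and does after, so the clause is triggered.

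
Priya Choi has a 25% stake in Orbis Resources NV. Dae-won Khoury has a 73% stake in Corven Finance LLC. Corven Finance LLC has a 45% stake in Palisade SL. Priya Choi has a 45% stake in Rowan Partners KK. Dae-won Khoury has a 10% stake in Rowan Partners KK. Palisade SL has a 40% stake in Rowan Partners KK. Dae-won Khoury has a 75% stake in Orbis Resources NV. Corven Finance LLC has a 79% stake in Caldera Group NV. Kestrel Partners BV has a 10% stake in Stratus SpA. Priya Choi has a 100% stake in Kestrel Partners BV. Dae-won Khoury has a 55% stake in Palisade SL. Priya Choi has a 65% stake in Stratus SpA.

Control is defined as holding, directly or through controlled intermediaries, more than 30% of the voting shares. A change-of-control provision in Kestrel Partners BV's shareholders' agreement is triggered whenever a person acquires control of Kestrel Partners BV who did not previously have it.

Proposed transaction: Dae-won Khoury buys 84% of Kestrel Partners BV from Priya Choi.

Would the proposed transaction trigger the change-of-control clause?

The purchase adds only to Dae-won's holdings (Priya's stake shrinks), so Dae-won is the only person who could newly come to control Kestrel.
Dae-won holds 73% of Corven, so Dae-won controls Corven.
Corven holds 79% of Caldera, so Dae-won controls Caldera.
Corven and Dae-won together hold 45% + 55% = 100% of Palisade, so Dae-won controls Palisade.
Palisade and Dae-won together hold 40% + 10% = 50% of Rowan, so Dae-won controls Rowan.
Dae-won holds 75% of Orbis, so Dae-won controls Orbis.
Neither Dae-won nor any entity Dae-won controls holds any voting interest in Kestrel.
So before the transaction, Dae-won does not control Kestrel.
After the purchase, Dae-won holds 84% of Kestrel directly, and Priya's stake falls to 16%.
Dae-won holds 84% of Kestrel, so Dae-won controls Kestrel.
Dae-won did not control Kestrel before and does after, so the clause is triggered.

Yes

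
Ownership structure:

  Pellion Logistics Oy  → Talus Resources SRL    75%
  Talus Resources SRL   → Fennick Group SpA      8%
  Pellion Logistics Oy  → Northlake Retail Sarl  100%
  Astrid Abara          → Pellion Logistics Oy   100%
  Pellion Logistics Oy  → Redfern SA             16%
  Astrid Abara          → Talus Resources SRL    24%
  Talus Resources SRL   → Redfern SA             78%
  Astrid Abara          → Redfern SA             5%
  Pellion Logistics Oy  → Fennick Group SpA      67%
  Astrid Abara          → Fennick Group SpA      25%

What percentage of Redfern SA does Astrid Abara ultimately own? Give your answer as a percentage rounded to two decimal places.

Astrid reaches Redfern along 4 paths.
Via Talus: 24% × 78% = 18.72%.
Via Pellion → Talus: 100% × 75% × 78% = 58.5%.
Direct stake: 5% = 5%.
Via Pellion: 100% × 16% = 16%.
Total: 18.72% + 58.5% + 5% + 16% = 98.22%.

98.22%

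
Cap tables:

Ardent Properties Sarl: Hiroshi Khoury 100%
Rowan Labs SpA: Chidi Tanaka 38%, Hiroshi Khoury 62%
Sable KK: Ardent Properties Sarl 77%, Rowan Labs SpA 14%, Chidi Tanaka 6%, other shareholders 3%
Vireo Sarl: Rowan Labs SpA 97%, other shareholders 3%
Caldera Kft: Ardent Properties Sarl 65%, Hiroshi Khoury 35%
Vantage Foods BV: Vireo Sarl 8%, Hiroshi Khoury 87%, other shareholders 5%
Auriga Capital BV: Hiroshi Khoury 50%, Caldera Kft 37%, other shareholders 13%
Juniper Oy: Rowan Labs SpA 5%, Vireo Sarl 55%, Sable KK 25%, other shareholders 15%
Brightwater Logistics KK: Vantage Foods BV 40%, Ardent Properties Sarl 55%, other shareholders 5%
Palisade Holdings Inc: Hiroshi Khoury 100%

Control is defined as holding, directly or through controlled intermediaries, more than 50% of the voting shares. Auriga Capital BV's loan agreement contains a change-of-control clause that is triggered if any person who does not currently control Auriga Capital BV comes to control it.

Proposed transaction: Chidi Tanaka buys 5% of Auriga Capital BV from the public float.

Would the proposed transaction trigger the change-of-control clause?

No

The purchase changes only Chidi's holdings, so Chidi is the only person who could newly come to control Auriga.
Chidi's largest direct stake is 38% in Rowan, which does not meet the threshold, so Chidi controls no company.
Neither Chidi nor any entity Chidi controls holds any voting interest in Auriga.
So before the transaction, Chidi does not control Auriga.
After the purchase, Chidi holds 5% of Auriga directly.
After the transaction, Chidi's side holds 5% of Auriga, not > 50%, so Chidi still does not control Auriga.
No new person acquires control, so the clause is not triggered.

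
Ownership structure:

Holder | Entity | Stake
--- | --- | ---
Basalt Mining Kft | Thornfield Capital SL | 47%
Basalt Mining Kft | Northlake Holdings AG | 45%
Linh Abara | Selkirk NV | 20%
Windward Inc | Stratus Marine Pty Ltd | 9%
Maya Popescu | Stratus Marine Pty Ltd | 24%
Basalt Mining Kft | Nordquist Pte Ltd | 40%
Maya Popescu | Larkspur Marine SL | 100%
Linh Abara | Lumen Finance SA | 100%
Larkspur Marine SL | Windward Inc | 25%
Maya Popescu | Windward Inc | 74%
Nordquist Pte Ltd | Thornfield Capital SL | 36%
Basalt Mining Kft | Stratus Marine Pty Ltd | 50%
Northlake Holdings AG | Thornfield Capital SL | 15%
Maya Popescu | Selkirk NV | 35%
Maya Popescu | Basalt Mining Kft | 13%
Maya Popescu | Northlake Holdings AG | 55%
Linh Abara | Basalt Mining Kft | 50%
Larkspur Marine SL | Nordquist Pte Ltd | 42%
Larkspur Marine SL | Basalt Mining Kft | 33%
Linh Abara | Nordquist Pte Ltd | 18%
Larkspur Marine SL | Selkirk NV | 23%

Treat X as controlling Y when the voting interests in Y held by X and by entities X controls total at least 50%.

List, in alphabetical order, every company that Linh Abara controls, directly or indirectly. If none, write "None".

Basalt Mining Kft, Lumen Finance SA, Nordquist Pte Ltd, Stratus Marine Pty Ltd, Thornfield Capital SL

Linh holds 50% of Basalt, so Linh controls Basalt.
Basalt and Linh together hold 40% + 18% = 58% of Nordquist, so Linh controls Nordquist.
Basalt and Nordquist together hold 47% + 36% = 83% of Thornfield, so Linh controls Thornfield.
Linh holds 100% of Lumen, so Linh controls Lumen.
Basalt holds 50% of Stratus, so Linh controls Stratus.
No other company's threshold is met.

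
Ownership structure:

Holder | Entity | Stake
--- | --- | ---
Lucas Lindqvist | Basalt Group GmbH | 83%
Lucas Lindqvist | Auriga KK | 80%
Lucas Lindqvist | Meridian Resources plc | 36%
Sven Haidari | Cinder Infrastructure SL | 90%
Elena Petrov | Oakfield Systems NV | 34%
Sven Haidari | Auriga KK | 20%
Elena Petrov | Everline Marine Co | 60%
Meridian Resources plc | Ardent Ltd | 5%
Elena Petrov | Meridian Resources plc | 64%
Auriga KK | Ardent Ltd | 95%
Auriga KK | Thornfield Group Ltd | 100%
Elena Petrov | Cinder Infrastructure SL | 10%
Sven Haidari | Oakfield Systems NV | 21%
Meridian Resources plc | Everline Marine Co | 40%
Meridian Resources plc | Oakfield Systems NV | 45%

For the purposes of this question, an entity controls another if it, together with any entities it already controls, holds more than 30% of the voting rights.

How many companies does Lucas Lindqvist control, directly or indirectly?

Lucas holds 36% of Meridian, so Lucas controls Meridian.
Lucas holds 80% of Auriga, so Lucas controls Auriga.
Meridian holds 40% of Everline, so Lucas controls Everline.
Auriga and Meridian together hold 95% + 5% = 100% of Ardent, so Lucas controls Ardent.
Auriga holds 100% of Thornfield, so Lucas controls Thornfield.
Meridian holds 45% of Oakfield, so Lucas controls Oakfield.
Lucas holds 83% of Basalt, so Lucas controls Basalt.
No other company's threshold is met.
Lucas controls 7 companies.

7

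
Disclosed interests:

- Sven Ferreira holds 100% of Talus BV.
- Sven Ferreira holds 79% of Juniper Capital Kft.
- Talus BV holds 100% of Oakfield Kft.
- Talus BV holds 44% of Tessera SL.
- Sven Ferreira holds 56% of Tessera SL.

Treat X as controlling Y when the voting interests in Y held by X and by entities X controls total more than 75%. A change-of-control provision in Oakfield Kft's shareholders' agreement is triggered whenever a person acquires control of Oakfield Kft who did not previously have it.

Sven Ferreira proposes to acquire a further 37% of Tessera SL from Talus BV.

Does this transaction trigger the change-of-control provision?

The purchase adds only to Sven's holdings (Talus's stake shrinks), so Sven is the only person who could newly come to control Oakfield.
Sven holds 100% of Talus, so Sven controls Talus.
Talus holds 100% of Oakfield, so Sven controls Oakfield.
So Sven already controls Oakfield before the transaction.
After the purchase, Sven's direct stake in Tessera rises to 56% + 37% = 93%, and Talus's stake falls to 7%.
Sven controlled Oakfield already, so this is not a new person acquiring control; every other person's position is unchanged or reduced.
No new person acquires control, so the clause is not triggered.

No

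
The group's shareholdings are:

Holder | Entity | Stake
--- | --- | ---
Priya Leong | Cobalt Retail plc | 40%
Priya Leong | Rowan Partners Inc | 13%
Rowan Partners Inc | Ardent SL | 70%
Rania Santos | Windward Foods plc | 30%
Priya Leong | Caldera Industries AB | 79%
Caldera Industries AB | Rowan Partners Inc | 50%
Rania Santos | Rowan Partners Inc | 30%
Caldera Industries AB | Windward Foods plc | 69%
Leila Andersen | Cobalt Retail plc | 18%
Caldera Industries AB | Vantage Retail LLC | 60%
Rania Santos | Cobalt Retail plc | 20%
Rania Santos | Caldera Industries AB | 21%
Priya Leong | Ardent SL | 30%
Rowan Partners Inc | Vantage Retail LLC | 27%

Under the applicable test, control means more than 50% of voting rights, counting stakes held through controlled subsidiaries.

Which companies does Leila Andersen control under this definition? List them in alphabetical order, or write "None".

None

Leila's largest direct stake is 18% in Cobalt, which does not meet the threshold.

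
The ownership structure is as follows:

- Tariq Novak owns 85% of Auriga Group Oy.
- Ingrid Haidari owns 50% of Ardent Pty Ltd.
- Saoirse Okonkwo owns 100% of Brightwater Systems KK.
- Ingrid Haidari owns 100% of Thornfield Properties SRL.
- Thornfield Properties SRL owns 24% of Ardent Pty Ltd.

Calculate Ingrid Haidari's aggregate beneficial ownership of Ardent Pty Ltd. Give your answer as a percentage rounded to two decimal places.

Ingrid reaches Ardent along 2 paths.
Via Thornfield: 100% × 24% = 24%.
Direct stake: 50% = 50%.
Total: 24% + 50% = 74%.
Rounded: 74.00%.

74.00%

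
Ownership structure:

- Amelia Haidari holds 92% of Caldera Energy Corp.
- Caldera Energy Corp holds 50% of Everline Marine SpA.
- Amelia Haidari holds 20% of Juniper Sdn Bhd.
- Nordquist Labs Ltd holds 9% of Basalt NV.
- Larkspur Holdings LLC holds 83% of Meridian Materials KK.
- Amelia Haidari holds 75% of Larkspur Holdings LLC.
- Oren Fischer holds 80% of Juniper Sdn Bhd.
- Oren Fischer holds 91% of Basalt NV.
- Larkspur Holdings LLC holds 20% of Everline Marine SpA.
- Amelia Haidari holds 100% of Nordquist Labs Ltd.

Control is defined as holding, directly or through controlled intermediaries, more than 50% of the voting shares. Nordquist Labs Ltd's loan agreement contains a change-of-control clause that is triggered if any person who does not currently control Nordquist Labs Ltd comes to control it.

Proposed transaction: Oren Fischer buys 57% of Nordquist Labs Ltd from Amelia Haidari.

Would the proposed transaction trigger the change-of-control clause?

Yes

The purchase adds only to Oren's holdings (Amelia's stake shrinks), so Oren is the only person who could newly come to control Nordquist.
Oren holds 80% of Juniper, so Oren controls Juniper.
Oren holds 91% of Basalt, so Oren controls Basalt.
Neither Oren nor any entity Oren controls holds any voting interest in Nordquist.
So before the transaction, Oren does not control Nordquist.
After the purchase, Oren holds 57% of Nordquist directly, and Amelia's stake falls to 43%.
Oren holds 57% of Nordquist, so Oren controls Nordquist.
Oren did not control Nordquist before and does after, so the clause is triggered.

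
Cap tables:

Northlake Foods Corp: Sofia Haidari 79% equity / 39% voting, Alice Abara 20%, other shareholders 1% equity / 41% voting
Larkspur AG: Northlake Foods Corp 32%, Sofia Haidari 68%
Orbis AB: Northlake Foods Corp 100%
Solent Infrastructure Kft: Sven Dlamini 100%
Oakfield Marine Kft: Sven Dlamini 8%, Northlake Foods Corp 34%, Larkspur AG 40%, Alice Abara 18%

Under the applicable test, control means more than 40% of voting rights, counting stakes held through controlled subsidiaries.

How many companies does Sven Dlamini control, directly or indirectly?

1

Sven holds 100% of Solent, so Sven controls Solent.
No other company's threshold is met.
Sven controls 1 company.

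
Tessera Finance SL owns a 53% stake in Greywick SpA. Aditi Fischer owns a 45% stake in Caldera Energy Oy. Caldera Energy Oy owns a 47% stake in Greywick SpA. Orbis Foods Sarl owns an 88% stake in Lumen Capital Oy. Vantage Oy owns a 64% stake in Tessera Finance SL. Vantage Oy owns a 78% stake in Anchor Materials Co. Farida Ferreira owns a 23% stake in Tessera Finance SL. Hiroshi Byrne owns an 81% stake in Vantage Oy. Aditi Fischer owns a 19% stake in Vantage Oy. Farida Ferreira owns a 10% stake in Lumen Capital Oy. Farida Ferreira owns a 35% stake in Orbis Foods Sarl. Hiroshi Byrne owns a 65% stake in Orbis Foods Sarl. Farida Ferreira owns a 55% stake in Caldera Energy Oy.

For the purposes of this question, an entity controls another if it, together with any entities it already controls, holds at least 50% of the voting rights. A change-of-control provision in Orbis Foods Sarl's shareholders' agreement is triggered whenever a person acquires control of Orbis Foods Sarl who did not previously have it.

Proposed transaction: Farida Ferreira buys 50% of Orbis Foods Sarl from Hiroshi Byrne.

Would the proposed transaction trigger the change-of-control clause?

The purchase adds only to Farida's holdings (Hiroshi's stake shrinks), so Farida is the only person who could newly come to control Orbis.
Farida holds 55% of Caldera, so Farida controls Caldera.
In Orbis, Farida's side holds only 35%, not ≥ 50%.
So before the transaction, Farida does not control Orbis.
After the purchase, Farida's direct stake in Orbis rises to 35% + 50% = 85%, and Hiroshi's stake falls to 15%.
Farida holds 85% of Orbis, so Farida controls Orbis.
Farida did not control Orbis before and does after, so the clause is triggered.

Yes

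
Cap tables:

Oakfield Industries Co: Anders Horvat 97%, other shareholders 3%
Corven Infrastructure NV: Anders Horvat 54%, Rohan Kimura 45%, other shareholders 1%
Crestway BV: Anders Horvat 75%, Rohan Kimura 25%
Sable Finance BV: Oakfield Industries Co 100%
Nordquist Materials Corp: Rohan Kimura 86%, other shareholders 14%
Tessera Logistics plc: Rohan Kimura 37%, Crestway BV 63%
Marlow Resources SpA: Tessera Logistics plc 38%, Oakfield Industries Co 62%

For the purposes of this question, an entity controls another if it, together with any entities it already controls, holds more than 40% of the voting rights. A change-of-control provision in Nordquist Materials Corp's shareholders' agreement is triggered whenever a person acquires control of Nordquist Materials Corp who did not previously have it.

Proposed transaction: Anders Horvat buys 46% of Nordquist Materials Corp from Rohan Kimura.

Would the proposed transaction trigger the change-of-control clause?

The purchase adds only to Anders's holdings (Rohan's stake shrinks), so Anders is the only person who could newly come to control Nordquist.
Anders holds 97% of Oakfield, so Anders controls Oakfield.
Anders holds 54% of Corven, so Anders controls Corven.
Anders holds 75% of Crestway, so Anders controls Crestway.
Oakfield holds 100% of Sable, so Anders controls Sable.
Crestway holds 63% of Tessera, so Anders controls Tessera.
Tessera and Oakfield together hold 38% + 62% = 100% of Marlow, so Anders controls Marlow.
Neither Anders nor any entity Anders controls holds any voting interest in Nordquist.
So before the transaction, Anders does not control Nordquist.
After the purchase, Anders holds 46% of Nordquist directly, and Rohan's stake falls to 40%.
Anders holds 46% of Nordquist, so Anders controls Nordquist.
Anders did not control Nordquist before and does after, so the clause is triggered.

Yes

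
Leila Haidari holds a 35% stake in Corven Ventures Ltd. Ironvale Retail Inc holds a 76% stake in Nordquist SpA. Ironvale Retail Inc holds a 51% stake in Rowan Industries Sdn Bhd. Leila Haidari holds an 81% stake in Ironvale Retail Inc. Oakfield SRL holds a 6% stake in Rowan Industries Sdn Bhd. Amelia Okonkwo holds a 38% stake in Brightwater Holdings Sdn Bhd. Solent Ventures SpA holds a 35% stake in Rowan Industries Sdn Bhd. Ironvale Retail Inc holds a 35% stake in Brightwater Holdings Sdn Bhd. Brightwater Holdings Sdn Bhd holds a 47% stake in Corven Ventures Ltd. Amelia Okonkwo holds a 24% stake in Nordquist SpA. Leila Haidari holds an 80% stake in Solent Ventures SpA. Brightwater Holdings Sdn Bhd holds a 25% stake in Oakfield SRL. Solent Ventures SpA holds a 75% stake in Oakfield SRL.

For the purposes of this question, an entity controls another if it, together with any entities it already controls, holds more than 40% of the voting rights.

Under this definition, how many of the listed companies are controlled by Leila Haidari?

5

Leila holds 81% of Ironvale, so Leila controls Ironvale.
Leila holds 80% of Solent, so Leila controls Solent.
Solent holds 75% of Oakfield, so Leila controls Oakfield.
Ironvale holds 76% of Nordquist, so Leila controls Nordquist.
Solent and Oakfield and Ironvale together hold 35% + 6% + 51% = 92% of Rowan, so Leila controls Rowan.
No other company's threshold is met.
Leila controls 5 companies.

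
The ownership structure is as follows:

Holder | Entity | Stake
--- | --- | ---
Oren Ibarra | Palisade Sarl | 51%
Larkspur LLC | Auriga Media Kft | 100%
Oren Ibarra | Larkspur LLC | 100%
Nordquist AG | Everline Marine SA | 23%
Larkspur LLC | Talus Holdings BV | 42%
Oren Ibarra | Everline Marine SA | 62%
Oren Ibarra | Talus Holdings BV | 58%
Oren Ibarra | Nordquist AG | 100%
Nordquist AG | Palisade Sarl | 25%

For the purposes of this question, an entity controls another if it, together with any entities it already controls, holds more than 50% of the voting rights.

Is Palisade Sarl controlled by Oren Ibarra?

Yes

Oren holds 100% of Nordquist, so Oren controls Nordquist.
Oren and Nordquist together hold 51% + 25% = 76% of Palisade, so Oren controls Palisade.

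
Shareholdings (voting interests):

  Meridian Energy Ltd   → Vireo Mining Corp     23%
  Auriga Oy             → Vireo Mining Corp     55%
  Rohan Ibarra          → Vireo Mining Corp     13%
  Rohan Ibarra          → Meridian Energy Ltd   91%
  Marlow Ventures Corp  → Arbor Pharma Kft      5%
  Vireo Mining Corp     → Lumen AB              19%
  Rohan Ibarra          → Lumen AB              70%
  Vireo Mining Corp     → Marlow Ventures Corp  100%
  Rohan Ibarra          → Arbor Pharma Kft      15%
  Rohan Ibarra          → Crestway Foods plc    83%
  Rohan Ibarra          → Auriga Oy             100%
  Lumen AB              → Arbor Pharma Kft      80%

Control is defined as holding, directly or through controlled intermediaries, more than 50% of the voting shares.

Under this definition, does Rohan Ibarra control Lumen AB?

Rohan holds 91% of Meridian, so Rohan controls Meridian.
Rohan holds 100% of Auriga, so Rohan controls Auriga.
Rohan and Meridian and Auriga together hold 13% + 23% + 55% = 91% of Vireo, so Rohan controls Vireo.
Rohan and Vireo together hold 70% + 19% = 89% of Lumen, so Rohan controls Lumen.

Yes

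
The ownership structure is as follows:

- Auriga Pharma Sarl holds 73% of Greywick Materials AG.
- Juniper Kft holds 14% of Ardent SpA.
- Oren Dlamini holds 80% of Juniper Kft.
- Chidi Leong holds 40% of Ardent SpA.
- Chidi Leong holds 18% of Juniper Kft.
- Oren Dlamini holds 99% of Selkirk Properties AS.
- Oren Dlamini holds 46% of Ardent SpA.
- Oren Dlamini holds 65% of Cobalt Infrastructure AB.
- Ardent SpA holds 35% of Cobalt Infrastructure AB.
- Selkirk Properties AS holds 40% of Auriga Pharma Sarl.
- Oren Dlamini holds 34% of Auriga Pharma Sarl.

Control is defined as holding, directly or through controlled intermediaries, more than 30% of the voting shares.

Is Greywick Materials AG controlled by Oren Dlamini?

Oren holds 99% of Selkirk, so Oren controls Selkirk.
Selkirk and Oren together hold 40% + 34% = 74% of Auriga, so Oren controls Auriga.
Auriga holds 73% of Greywick, so Oren controls Greywick.

Yes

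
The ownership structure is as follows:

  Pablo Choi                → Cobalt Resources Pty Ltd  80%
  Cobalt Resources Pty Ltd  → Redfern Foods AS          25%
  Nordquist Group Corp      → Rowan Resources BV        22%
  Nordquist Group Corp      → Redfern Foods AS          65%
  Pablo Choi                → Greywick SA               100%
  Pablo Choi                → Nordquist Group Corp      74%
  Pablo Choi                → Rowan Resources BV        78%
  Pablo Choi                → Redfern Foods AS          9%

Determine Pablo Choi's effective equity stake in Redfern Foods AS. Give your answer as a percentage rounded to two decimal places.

Pablo reaches Redfern along 3 paths.
Via Nordquist: 74% × 65% = 48.1%.
Direct stake: 9% = 9%.
Via Cobalt: 80% × 25% = 20%.
Total: 48.1% + 9% + 20% = 77.1%.
Rounded: 77.10%.

77.10%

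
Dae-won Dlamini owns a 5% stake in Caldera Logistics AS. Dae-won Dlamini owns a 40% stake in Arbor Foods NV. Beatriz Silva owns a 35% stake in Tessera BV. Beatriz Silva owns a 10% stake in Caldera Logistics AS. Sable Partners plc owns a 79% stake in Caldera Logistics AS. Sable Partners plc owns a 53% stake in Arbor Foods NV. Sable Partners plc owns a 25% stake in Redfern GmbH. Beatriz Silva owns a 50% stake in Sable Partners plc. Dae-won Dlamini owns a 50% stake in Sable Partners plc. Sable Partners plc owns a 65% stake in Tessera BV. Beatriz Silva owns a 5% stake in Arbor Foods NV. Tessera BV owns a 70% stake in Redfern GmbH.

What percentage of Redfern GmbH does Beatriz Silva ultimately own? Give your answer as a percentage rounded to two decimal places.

Beatriz reaches Redfern along 3 paths.
Via Sable: 50% × 25% = 12.5%.
Via Sable → Tessera: 50% × 65% × 70% = 22.75%.
Via Tessera: 35% × 70% = 24.5%.
Total: 12.5% + 22.75% + 24.5% = 59.75%.

59.75%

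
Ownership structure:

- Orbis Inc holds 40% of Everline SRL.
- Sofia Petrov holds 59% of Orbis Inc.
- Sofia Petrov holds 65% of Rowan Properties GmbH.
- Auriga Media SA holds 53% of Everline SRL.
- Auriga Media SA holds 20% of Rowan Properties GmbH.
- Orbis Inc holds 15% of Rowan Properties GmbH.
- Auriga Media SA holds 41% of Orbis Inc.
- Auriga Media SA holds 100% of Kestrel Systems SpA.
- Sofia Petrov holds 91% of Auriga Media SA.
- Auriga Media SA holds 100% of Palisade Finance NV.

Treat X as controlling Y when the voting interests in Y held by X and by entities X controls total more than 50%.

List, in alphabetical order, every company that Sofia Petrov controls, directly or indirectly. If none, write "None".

Sofia holds 91% of Auriga, so Sofia controls Auriga.
Auriga and Sofia together hold 41% + 59% = 100% of Orbis, so Sofia controls Orbis.
Auriga and Sofia and Orbis together hold 20% + 65% + 15% = 100% of Rowan, so Sofia controls Rowan.
Auriga holds 100% of Palisade, so Sofia controls Palisade.
Auriga and Orbis together hold 53% + 40% = 93% of Everline, so Sofia controls Everline.
Auriga holds 100% of Kestrel, so Sofia controls Kestrel.

Auriga Media SA, Everline SRL, Kestrel Systems SpA, Orbis Inc, Palisade Finance NV, Rowan Properties GmbH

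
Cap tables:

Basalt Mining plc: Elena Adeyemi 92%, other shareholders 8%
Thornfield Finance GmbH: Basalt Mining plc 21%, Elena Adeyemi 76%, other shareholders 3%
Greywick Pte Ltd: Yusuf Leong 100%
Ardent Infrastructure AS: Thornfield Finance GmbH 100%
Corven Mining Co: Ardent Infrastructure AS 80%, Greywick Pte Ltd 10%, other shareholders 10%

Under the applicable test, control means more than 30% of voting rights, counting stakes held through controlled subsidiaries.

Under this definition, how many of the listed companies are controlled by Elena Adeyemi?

Elena holds 92% of Basalt, so Elena controls Basalt.
Basalt and Elena together hold 21% + 76% = 97% of Thornfield, so Elena controls Thornfield.
Thornfield holds 100% of Ardent, so Elena controls Ardent.
Ardent holds 80% of Corven, so Elena controls Corven.
No other company's threshold is met.
Elena controls 4 companies.

4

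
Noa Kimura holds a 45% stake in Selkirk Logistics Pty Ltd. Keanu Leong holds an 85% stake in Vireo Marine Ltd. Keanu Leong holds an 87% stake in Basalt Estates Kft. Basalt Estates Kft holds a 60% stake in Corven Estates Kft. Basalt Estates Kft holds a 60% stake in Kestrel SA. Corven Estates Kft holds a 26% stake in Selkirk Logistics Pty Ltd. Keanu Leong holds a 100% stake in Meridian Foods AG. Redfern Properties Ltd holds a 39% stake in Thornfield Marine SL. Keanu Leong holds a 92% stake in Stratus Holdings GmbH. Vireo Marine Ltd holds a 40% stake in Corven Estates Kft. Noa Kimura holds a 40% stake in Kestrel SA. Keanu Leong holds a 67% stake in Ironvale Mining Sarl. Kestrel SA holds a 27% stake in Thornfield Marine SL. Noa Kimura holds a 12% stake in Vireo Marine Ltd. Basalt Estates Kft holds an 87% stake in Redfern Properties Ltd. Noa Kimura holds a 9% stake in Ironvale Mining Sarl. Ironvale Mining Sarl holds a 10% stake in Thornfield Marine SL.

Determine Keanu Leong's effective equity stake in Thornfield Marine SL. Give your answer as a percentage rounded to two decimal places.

Keanu reaches Thornfield along 3 paths.
Via Ironvale: 67% × 10% = 6.7%.
Via Basalt → Redfern: 87% × 87% × 39% = 29.5191%.
Via Basalt → Kestrel: 87% × 60% × 27% = 14.094%.
Total: 6.7% + 29.5191% + 14.094% = 50.3131%.
Rounded: 50.31%.

50.31%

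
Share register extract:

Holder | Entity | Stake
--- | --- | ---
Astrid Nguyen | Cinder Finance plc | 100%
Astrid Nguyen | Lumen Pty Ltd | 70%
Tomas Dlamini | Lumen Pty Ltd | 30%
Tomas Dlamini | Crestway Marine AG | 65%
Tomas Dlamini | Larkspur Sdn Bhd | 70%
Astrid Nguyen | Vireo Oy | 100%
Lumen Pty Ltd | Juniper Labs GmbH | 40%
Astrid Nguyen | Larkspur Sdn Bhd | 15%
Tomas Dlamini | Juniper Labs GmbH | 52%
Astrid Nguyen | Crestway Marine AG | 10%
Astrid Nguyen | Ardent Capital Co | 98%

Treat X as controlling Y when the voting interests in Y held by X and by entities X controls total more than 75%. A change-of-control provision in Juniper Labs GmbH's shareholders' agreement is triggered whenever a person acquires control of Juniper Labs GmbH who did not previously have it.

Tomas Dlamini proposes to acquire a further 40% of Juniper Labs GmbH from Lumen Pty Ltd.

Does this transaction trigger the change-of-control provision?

The purchase adds only to Tomas's holdings (Lumen's stake shrinks), so Tomas is the only person who could newly come to control Juniper.
Tomas's largest direct stake is 70% in Larkspur, which does not meet the threshold, so Tomas controls no company.
In Juniper, Tomas's side holds only 52%, not > 75%.
So before the transaction, Tomas does not control Juniper.
After the purchase, Tomas's direct stake in Juniper rises to 52% + 40% = 92%, and Lumen's stake falls to 0%.
Tomas holds 92% of Juniper, so Tomas controls Juniper.
Tomas did not control Juniper before and does after, so the clause is triggered.

Yes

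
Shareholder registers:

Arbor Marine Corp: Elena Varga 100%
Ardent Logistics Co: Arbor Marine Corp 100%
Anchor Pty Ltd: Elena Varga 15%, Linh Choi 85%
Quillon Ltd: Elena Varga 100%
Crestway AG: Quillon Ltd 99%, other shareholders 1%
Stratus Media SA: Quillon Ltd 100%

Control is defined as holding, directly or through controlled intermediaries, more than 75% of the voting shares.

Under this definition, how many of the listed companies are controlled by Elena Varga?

5

Elena holds 100% of Arbor, so Elena controls Arbor.
Arbor holds 100% of Ardent, so Elena controls Ardent.
Elena holds 100% of Quillon, so Elena controls Quillon.
Quillon holds 99% of Crestway, so Elena controls Crestway.
Quillon holds 100% of Stratus, so Elena controls Stratus.
No other company's threshold is met.
Elena controls 5 companies.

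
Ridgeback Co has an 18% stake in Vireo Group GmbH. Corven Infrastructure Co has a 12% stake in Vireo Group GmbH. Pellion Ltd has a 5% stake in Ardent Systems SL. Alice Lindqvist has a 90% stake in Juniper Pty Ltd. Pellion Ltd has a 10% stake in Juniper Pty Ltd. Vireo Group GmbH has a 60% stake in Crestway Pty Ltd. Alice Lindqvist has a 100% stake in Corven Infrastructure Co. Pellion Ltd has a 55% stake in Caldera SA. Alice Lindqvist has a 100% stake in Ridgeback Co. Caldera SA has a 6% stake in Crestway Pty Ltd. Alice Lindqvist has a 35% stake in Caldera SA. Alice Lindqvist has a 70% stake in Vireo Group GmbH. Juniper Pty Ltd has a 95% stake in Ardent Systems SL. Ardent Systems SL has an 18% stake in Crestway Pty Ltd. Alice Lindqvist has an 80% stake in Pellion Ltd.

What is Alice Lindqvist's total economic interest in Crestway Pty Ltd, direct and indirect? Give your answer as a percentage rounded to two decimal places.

82.22%

Alice reaches Crestway along 8 paths.
Via Vireo: 70% × 60% = 42%.
Via Corven → Vireo: 100% × 12% × 60% = 7.2%.
Via Ridgeback → Vireo: 100% × 18% × 60% = 10.8%.
Via Juniper → Ardent: 90% × 95% × 18% = 15.39%.
Via Pellion → Juniper → Ardent: 80% × 10% × 95% × 18% = 1.368%.
Via Pellion → Ardent: 80% × 5% × 18% = 0.72%.
Via Caldera: 35% × 6% = 2.1%.
Via Pellion → Caldera: 80% × 55% × 6% = 2.64%.
Total: 42% + 7.2% + 10.8% + 15.39% + 1.368% + 0.72% + 2.1% + 2.64% = 82.218%.
Rounded: 82.22%.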